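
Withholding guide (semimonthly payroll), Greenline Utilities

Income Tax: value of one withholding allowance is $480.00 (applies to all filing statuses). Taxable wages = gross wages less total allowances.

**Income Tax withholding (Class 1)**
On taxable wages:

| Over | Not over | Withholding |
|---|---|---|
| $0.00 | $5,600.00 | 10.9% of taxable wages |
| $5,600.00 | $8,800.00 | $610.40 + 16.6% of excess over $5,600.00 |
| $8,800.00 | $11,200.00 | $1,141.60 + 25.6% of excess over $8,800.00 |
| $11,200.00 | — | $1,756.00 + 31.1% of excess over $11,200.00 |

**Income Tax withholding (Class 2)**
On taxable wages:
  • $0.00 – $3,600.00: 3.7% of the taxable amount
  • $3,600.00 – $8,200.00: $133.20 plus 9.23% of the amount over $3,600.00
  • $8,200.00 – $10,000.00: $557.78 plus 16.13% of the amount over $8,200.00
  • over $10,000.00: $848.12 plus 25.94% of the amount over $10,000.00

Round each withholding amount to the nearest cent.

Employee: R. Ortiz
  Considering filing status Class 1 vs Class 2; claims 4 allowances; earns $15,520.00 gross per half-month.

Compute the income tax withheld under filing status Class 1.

Income Tax (Class 1): taxable = $15,520.00 − 4×$480.00 = $13,600.00
  $1,756.00 + 31.1% × ($13,600.00 − $11,200.00) = $1,756.00 + 31.1% × $2,400.00 = $2,502.40

$2,502.40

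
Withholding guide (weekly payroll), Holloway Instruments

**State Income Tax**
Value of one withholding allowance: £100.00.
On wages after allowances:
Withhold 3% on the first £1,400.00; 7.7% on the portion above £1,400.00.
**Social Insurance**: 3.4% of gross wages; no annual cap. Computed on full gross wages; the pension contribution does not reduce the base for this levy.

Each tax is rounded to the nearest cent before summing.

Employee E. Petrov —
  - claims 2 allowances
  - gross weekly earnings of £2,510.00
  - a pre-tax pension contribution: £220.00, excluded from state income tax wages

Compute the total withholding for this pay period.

£180.47

State Income Tax: taxable = £2,510.00 − £220.00 − 2×£100.00 = £2,090.00
  £42.00 + 7.7% × (£2,090.00 − £1,400.00) = £42.00 + 7.7% × £690.00 = £95.13
Social Insurance: 3.4% × £2,510.00 = £85.34
Total: £95.13 + £85.34 = £180.47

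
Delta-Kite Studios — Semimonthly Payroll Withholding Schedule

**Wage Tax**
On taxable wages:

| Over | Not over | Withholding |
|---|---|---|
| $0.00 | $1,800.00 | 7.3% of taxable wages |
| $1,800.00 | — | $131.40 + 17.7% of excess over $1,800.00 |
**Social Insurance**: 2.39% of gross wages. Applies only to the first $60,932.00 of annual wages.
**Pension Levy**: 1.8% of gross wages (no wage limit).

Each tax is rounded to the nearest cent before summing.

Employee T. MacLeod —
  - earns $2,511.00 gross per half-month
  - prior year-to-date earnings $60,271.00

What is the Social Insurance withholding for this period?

$15.80

Social Insurance: cap $60,932.00 − YTD $60,271.00 = $661.00 subject; 2.39% × $661.00 = $15.80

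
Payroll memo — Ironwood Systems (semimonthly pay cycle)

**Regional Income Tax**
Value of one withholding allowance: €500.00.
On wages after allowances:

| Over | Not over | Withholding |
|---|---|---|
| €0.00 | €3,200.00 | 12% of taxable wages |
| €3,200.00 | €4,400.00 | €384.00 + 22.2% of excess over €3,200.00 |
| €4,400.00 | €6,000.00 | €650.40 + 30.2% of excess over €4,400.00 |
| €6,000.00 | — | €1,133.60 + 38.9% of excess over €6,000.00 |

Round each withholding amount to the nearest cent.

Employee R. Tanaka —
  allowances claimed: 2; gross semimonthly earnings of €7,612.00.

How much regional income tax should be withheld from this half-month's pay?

€1,371.67

Regional Income Tax: taxable = €7,612.00 − 2×€500.00 = €6,612.00
  €1,133.60 + 38.9% × (€6,612.00 − €6,000.00) = €1,133.60 + 38.9% × €612.00 = €1,371.67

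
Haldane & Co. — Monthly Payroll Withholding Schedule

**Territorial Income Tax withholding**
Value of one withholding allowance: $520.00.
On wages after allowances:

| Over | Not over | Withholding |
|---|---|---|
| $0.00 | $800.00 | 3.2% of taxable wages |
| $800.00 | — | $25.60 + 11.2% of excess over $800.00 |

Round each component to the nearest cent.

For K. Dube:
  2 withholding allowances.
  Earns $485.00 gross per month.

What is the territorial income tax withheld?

$0.00

Territorial Income Tax: taxable = $485.00 − 2×$520.00 = $-555.00
  Taxable ≤ 0 → $0.00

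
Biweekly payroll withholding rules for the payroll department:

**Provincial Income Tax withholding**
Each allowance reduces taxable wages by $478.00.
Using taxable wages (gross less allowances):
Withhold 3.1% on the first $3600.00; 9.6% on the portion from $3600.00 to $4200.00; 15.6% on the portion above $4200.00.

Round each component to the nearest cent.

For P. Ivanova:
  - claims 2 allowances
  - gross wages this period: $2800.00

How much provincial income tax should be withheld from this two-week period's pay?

Provincial Income Tax: taxable = $2800.00 − 2×$478.00 = $1844.00
  3.1% × $1844.00 = $57.16

$57.16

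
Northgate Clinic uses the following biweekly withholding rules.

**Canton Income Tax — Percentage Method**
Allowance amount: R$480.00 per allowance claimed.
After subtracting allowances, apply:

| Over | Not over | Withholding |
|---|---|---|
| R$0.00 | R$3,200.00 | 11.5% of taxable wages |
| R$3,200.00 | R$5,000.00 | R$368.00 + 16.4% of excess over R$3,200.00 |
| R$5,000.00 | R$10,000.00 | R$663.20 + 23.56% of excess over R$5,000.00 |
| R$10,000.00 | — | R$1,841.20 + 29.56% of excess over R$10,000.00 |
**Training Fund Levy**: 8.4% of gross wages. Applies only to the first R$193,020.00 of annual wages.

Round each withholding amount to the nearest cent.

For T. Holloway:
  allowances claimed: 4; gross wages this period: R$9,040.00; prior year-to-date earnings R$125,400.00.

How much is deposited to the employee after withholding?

R$7,117.97

Canton Income Tax: taxable = R$9,040.00 − 4×R$480.00 = R$7,120.00
  R$663.20 + 23.56% × (R$7,120.00 − R$5,000.00) = R$663.20 + 23.56% × R$2,120.00 = R$1,162.67
Training Fund Levy: 8.4% × R$9,040.00 = R$759.36
Total withheld: R$1,162.67 + R$759.36 = R$1,922.03
Net pay: R$9,040.00 − R$1,922.03 = R$7,117.97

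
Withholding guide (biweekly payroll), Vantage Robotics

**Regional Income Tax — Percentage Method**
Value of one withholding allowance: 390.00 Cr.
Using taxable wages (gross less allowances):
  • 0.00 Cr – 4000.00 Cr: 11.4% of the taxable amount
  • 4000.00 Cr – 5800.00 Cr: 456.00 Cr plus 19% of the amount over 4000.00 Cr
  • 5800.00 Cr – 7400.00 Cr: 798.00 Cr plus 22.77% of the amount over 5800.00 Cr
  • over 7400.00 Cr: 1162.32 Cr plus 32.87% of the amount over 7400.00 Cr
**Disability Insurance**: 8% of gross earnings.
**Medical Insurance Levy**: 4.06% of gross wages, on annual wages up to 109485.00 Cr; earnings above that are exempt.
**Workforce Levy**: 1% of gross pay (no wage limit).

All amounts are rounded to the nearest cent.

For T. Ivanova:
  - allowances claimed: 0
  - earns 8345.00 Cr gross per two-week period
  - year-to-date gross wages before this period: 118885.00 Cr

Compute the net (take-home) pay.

6121.01 Cr

Regional Income Tax: taxable = 8345.00 Cr
  1162.32 Cr + 32.87% × (8345.00 Cr − 7400.00 Cr) = 1162.32 Cr + 32.87% × 945.00 Cr = 1472.94 Cr
Disability Insurance: 8% × 8345.00 Cr = 667.60 Cr
Medical Insurance Levy: YTD 118885.00 Cr ≥ cap 109485.00 Cr → 0.00 Cr
Workforce Levy: 1% × 8345.00 Cr = 83.45 Cr
Total withheld: 1472.94 Cr + 667.60 Cr + 0.00 Cr + 83.45 Cr = 2223.99 Cr
Net pay: 8345.00 Cr − 2223.99 Cr = 6121.01 Cr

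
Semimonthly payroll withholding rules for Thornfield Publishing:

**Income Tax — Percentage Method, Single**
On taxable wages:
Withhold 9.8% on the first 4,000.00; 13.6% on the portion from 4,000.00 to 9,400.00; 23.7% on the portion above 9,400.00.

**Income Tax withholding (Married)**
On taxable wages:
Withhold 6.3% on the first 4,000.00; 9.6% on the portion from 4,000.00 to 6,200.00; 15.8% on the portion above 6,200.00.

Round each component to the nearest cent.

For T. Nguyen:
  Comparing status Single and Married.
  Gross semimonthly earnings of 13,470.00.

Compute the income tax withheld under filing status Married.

1,611.86

Income Tax (Married): taxable = 13,470.00
  463.20 + 15.8% × (13,470.00 − 6,200.00) = 463.20 + 15.8% × 7,270.00 = 1,611.86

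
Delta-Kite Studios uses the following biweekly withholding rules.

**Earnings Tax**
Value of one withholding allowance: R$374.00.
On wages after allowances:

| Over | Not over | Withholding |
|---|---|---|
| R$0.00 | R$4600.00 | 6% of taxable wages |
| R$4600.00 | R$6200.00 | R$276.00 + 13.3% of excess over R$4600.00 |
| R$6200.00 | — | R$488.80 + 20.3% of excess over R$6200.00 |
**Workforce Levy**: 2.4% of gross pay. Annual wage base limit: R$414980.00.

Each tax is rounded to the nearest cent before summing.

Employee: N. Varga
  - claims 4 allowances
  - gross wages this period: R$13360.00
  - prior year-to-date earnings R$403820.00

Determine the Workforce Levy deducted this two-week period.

Workforce Levy: cap R$414980.00 − YTD R$403820.00 = R$11160.00 subject; 2.4% × R$11160.00 = R$267.84

R$267.84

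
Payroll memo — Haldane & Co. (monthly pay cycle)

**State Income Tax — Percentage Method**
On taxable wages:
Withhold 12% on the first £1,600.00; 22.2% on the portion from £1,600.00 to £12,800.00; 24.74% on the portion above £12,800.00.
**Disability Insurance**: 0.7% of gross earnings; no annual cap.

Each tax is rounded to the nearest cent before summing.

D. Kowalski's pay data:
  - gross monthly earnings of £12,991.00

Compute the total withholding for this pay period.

State Income Tax: taxable = £12,991.00
  £2,678.40 + 24.74% × (£12,991.00 − £12,800.00) = £2,678.40 + 24.74% × £191.00 = £2,725.65
Disability Insurance: 0.7% × £12,991.00 = £90.94
Total: £2,725.65 + £90.94 = £2,816.59

£2,816.59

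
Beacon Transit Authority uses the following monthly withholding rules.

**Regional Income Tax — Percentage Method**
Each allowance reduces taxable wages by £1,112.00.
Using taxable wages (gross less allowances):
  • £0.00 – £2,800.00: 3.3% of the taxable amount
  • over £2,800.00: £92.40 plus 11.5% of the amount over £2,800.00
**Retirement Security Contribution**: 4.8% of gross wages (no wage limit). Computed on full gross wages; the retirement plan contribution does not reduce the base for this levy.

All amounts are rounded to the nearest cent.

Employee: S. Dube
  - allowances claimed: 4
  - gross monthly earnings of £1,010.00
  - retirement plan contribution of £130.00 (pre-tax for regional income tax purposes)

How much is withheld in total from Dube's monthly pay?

Regional Income Tax: taxable = £1,010.00 − £130.00 − 4×£1,112.00 = £-3,568.00
  Taxable ≤ 0 → £0.00
Retirement Security Contribution: 4.8% × £1,010.00 = £48.48
Total: £0.00 + £48.48 = £48.48

£48.48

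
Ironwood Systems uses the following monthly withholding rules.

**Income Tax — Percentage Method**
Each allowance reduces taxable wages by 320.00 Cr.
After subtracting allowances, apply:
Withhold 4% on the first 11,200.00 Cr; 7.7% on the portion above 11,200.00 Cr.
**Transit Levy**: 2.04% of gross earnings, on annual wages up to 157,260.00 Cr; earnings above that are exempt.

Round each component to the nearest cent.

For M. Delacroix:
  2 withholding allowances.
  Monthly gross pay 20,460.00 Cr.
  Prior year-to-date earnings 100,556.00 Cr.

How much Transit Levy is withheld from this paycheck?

417.38 Cr

Transit Levy: 2.04% × 20,460.00 Cr = 417.38 Cr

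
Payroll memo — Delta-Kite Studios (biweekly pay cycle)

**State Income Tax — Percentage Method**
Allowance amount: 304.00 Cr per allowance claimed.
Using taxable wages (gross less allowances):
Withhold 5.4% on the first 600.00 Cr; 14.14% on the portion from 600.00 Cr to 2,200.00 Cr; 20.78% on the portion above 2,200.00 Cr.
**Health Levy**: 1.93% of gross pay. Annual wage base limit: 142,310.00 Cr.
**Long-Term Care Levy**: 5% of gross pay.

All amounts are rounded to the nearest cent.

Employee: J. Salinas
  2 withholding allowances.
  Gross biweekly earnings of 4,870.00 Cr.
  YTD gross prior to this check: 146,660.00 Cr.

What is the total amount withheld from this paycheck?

930.62 Cr

State Income Tax: taxable = 4,870.00 Cr − 2×304.00 Cr = 4,262.00 Cr
  258.64 Cr + 20.78% × (4,262.00 Cr − 2,200.00 Cr) = 258.64 Cr + 20.78% × 2,062.00 Cr = 687.12 Cr
Health Levy: YTD 146,660.00 Cr ≥ cap 142,310.00 Cr → 0.00 Cr
Long-Term Care Levy: 5% × 4,870.00 Cr = 243.50 Cr
Total: 687.12 Cr + 0.00 Cr + 243.50 Cr = 930.62 Cr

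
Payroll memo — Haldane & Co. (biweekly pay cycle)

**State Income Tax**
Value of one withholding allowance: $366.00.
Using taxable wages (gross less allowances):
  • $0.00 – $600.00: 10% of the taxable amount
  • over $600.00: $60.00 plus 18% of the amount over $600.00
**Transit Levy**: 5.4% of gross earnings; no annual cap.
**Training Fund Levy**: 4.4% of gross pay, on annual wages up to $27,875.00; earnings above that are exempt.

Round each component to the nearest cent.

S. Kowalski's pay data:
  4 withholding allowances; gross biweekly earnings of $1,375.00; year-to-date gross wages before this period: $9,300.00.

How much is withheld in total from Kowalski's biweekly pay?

$134.75

State Income Tax: taxable = $1,375.00 − 4×$366.00 = $-89.00
  Taxable ≤ 0 → $0.00
Transit Levy: 5.4% × $1,375.00 = $74.25
Training Fund Levy: 4.4% × $1,375.00 = $60.50
Total: $0.00 + $74.25 + $60.50 = $134.75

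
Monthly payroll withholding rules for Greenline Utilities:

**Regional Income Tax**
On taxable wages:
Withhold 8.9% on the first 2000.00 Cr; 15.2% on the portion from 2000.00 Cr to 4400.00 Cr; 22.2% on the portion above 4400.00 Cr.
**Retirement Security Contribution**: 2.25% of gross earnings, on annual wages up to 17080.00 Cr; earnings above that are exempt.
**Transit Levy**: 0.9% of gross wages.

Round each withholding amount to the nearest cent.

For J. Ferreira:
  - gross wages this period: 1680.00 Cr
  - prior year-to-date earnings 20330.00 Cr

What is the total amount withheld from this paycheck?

164.64 Cr

Regional Income Tax: taxable = 1680.00 Cr
  8.9% × 1680.00 Cr = 149.52 Cr
Retirement Security Contribution: YTD 20330.00 Cr ≥ cap 17080.00 Cr → 0.00 Cr
Transit Levy: 0.9% × 1680.00 Cr = 15.12 Cr
Total: 149.52 Cr + 0.00 Cr + 15.12 Cr = 164.64 Cr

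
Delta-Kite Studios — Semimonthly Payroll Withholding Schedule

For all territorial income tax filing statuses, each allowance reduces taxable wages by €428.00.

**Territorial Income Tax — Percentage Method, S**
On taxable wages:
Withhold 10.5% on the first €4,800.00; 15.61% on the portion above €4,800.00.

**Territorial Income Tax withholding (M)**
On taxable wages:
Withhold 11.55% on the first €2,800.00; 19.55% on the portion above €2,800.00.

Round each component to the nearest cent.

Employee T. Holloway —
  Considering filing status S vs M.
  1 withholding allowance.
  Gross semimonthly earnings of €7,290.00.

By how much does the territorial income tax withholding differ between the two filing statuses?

Territorial Income Tax (S): taxable = €7,290.00 − 1×€428.00 = €6,862.00
  €504.00 + 15.61% × (€6,862.00 − €4,800.00) = €504.00 + 15.61% × €2,062.00 = €825.88
Territorial Income Tax (M): taxable = €7,290.00 − 1×€428.00 = €6,862.00
  €323.40 + 19.55% × (€6,862.00 − €2,800.00) = €323.40 + 19.55% × €4,062.00 = €1,117.52
Difference: |€825.88 − €1,117.52| = €291.64 (higher under M)

€291.64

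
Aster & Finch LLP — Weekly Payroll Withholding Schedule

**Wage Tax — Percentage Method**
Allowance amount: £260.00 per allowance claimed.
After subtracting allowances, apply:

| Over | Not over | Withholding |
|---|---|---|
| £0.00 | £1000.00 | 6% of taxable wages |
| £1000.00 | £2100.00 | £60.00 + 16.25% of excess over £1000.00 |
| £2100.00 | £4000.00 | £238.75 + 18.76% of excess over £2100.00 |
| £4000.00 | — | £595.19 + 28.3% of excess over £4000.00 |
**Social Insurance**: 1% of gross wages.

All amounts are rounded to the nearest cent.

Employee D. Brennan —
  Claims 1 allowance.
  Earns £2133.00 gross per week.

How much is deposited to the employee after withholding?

£1909.81

Wage Tax: taxable = £2133.00 − 1×£260.00 = £1873.00
  £60.00 + 16.25% × (£1873.00 − £1000.00) = £60.00 + 16.25% × £873.00 = £201.86
Social Insurance: 1% × £2133.00 = £21.33
Total withheld: £201.86 + £21.33 = £223.19
Net pay: £2133.00 − £223.19 = £1909.81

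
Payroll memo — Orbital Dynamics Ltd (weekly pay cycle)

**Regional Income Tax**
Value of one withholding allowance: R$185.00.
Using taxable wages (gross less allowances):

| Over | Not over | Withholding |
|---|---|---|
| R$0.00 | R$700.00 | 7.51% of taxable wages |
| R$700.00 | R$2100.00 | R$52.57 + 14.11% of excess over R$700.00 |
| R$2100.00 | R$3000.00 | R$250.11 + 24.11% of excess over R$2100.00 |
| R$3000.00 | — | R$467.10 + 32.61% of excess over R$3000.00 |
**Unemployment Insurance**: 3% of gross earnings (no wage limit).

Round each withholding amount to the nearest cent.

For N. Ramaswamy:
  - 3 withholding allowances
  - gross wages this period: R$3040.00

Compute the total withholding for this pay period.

Regional Income Tax: taxable = R$3040.00 − 3×R$185.00 = R$2485.00
  R$250.11 + 24.11% × (R$2485.00 − R$2100.00) = R$250.11 + 24.11% × R$385.00 = R$342.93
Unemployment Insurance: 3% × R$3040.00 = R$91.20
Total: R$342.93 + R$91.20 = R$434.13

R$434.13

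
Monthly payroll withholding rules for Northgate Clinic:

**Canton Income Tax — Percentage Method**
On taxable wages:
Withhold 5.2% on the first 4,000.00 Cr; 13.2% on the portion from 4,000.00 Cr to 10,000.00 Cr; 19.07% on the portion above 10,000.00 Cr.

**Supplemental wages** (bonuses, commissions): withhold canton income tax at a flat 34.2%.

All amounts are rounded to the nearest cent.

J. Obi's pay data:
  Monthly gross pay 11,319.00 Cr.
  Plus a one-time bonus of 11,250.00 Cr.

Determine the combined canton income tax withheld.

5,099.03 Cr

Canton Income Tax: taxable = 11,319.00 Cr
  1,000.00 Cr + 19.07% × (11,319.00 Cr − 10,000.00 Cr) = 1,000.00 Cr + 19.07% × 1,319.00 Cr = 1,251.53 Cr
Supplemental (34.2% flat on bonus): 34.2% × 11,250.00 Cr = 3,847.50 Cr
Total canton income tax: 1,251.53 Cr + 3,847.50 Cr = 5,099.03 Cr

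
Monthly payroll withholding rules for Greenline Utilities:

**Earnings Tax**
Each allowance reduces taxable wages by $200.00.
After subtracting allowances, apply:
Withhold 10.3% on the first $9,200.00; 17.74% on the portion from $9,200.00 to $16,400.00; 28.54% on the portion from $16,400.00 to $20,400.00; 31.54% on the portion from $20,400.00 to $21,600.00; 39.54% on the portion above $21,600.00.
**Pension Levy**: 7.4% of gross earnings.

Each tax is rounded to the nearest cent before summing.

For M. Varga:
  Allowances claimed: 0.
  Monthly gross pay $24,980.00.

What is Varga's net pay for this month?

$18,050.07

Earnings Tax: taxable = $24,980.00
  $3,744.96 + 39.54% × ($24,980.00 − $21,600.00) = $3,744.96 + 39.54% × $3,380.00 = $5,081.41
Pension Levy: 7.4% × $24,980.00 = $1,848.52
Total withheld: $5,081.41 + $1,848.52 = $6,929.93
Net pay: $24,980.00 − $6,929.93 = $18,050.07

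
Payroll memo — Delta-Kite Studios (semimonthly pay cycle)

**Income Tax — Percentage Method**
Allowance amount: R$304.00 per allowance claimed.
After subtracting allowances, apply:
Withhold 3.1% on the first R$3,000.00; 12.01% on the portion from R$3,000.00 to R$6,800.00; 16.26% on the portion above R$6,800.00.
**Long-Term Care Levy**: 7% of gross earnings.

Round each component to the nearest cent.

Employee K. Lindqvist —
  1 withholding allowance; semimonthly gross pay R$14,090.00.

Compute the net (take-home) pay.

R$11,418.40

Income Tax: taxable = R$14,090.00 − 1×R$304.00 = R$13,786.00
  R$549.38 + 16.26% × (R$13,786.00 − R$6,800.00) = R$549.38 + 16.26% × R$6,986.00 = R$1,685.30
Long-Term Care Levy: 7% × R$14,090.00 = R$986.30
Total withheld: R$1,685.30 + R$986.30 = R$2,671.60
Net pay: R$14,090.00 − R$2,671.60 = R$11,418.40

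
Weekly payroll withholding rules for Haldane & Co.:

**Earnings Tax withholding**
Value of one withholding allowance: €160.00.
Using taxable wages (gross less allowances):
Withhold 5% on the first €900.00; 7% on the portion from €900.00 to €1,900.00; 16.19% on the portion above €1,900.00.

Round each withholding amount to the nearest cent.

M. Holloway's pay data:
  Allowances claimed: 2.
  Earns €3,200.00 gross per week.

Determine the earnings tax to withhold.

Earnings Tax: taxable = €3,200.00 − 2×€160.00 = €2,880.00
  €115.00 + 16.19% × (€2,880.00 − €1,900.00) = €115.00 + 16.19% × €980.00 = €273.66

€273.66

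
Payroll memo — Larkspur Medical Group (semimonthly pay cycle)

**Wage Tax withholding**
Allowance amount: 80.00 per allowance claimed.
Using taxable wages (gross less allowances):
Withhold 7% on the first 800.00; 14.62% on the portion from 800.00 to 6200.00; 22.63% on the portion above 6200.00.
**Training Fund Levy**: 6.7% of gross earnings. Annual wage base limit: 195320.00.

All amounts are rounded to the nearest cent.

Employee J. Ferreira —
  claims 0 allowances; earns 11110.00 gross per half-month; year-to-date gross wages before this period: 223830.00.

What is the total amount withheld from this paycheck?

Wage Tax: taxable = 11110.00
  845.48 + 22.63% × (11110.00 − 6200.00) = 845.48 + 22.63% × 4910.00 = 1956.61
Training Fund Levy: YTD 223830.00 ≥ cap 195320.00 → 0.00
Total: 1956.61 + 0.00 = 1956.61

1956.61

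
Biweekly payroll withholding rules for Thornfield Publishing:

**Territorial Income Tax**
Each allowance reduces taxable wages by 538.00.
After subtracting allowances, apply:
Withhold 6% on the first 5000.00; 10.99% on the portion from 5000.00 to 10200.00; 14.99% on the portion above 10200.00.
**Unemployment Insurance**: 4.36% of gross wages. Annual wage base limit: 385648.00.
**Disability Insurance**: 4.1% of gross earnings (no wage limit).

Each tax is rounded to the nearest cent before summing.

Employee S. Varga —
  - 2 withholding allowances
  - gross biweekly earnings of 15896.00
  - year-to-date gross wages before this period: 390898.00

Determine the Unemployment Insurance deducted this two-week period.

0.00

Unemployment Insurance: YTD 390898.00 ≥ cap 385648.00 → 0.00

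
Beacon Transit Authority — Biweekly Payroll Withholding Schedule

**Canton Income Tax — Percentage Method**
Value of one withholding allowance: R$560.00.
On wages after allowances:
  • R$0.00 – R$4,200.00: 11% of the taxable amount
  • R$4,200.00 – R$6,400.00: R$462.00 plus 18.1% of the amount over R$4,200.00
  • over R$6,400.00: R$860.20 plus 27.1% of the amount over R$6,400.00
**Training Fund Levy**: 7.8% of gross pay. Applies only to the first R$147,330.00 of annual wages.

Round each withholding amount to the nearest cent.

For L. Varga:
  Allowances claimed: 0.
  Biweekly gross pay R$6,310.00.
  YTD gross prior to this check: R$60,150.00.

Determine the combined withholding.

R$1,336.09

Canton Income Tax: taxable = R$6,310.00
  R$462.00 + 18.1% × (R$6,310.00 − R$4,200.00) = R$462.00 + 18.1% × R$2,110.00 = R$843.91
Training Fund Levy: 7.8% × R$6,310.00 = R$492.18
Total: R$843.91 + R$492.18 = R$1,336.09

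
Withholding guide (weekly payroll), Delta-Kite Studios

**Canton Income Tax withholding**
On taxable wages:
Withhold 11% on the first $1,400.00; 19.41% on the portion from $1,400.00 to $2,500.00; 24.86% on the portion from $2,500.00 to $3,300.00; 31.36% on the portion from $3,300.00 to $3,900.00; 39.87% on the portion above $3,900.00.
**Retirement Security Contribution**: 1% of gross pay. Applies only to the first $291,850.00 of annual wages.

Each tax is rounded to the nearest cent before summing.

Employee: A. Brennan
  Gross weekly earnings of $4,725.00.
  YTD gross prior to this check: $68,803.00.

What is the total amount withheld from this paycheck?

$1,130.73

Canton Income Tax: taxable = $4,725.00
  $754.55 + 39.87% × ($4,725.00 − $3,900.00) = $754.55 + 39.87% × $825.00 = $1,083.48
Retirement Security Contribution: 1% × $4,725.00 = $47.25
Total: $1,083.48 + $47.25 = $1,130.73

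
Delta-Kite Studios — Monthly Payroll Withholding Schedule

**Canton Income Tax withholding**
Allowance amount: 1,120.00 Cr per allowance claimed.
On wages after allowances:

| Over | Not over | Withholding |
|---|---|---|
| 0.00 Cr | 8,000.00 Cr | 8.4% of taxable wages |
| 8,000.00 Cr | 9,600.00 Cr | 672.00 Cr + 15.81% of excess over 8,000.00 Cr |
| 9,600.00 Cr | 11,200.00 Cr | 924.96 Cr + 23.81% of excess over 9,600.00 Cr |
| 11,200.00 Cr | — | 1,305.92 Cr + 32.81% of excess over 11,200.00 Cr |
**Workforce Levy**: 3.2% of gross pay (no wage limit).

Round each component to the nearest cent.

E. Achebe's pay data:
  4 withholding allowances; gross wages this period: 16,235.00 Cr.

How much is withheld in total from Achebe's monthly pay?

2,007.54 Cr

Canton Income Tax: taxable = 16,235.00 Cr − 4×1,120.00 Cr = 11,755.00 Cr
  1,305.92 Cr + 32.81% × (11,755.00 Cr − 11,200.00 Cr) = 1,305.92 Cr + 32.81% × 555.00 Cr = 1,488.02 Cr
Workforce Levy: 3.2% × 16,235.00 Cr = 519.52 Cr
Total: 1,488.02 Cr + 519.52 Cr = 2,007.54 Cr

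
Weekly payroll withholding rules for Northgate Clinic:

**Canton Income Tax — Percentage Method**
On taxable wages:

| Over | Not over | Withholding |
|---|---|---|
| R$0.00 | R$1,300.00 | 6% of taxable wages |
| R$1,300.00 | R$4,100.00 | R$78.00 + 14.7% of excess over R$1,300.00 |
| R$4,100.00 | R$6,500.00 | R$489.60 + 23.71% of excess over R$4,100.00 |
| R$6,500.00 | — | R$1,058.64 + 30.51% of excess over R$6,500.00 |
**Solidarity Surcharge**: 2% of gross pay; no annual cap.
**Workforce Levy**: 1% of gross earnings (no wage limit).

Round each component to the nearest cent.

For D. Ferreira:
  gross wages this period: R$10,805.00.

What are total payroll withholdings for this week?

Canton Income Tax: taxable = R$10,805.00
  R$1,058.64 + 30.51% × (R$10,805.00 − R$6,500.00) = R$1,058.64 + 30.51% × R$4,305.00 = R$2,372.10
Solidarity Surcharge: 2% × R$10,805.00 = R$216.10
Workforce Levy: 1% × R$10,805.00 = R$108.05
Total: R$2,372.10 + R$216.10 + R$108.05 = R$2,696.25

R$2,696.25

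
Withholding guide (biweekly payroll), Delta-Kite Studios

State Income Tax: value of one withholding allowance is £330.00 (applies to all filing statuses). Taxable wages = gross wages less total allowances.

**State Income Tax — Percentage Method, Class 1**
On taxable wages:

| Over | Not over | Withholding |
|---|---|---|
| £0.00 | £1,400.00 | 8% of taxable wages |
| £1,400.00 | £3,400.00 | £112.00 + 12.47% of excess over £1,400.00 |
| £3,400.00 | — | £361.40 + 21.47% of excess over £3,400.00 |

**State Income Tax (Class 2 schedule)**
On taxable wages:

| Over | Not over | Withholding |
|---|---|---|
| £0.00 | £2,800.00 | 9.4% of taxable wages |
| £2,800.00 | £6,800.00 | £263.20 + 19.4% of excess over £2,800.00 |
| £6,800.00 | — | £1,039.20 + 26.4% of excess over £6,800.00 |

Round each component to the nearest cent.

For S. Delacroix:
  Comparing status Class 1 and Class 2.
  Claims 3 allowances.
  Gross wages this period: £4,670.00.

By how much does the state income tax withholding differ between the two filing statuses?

State Income Tax (Class 1): taxable = £4,670.00 − 3×£330.00 = £3,680.00
  £361.40 + 21.47% × (£3,680.00 − £3,400.00) = £361.40 + 21.47% × £280.00 = £421.52
State Income Tax (Class 2): taxable = £4,670.00 − 3×£330.00 = £3,680.00
  £263.20 + 19.4% × (£3,680.00 − £2,800.00) = £263.20 + 19.4% × £880.00 = £433.92
Difference: |£421.52 − £433.92| = £12.40 (higher under Class 2)

£12.40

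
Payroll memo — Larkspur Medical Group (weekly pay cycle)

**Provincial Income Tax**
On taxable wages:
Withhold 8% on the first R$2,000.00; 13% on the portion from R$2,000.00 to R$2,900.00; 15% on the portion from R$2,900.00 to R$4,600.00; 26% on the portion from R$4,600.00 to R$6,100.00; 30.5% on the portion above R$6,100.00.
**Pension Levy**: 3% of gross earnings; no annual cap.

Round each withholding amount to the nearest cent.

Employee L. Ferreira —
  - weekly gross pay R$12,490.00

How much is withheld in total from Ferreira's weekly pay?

R$3,245.65

Provincial Income Tax: taxable = R$12,490.00
  R$922.00 + 30.5% × (R$12,490.00 − R$6,100.00) = R$922.00 + 30.5% × R$6,390.00 = R$2,870.95
Pension Levy: 3% × R$12,490.00 = R$374.70
Total: R$2,870.95 + R$374.70 = R$3,245.65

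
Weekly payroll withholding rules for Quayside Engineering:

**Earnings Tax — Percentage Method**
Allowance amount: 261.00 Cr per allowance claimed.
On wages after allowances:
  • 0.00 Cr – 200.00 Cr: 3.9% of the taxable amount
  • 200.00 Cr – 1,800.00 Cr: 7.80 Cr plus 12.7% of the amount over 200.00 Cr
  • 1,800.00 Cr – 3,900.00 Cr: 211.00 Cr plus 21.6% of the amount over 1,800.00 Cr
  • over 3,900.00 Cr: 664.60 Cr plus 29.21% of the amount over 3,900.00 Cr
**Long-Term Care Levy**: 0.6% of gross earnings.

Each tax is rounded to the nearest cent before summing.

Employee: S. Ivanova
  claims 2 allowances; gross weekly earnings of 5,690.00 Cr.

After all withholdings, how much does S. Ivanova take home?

Earnings Tax: taxable = 5,690.00 Cr − 2×261.00 Cr = 5,168.00 Cr
  664.60 Cr + 29.21% × (5,168.00 Cr − 3,900.00 Cr) = 664.60 Cr + 29.21% × 1,268.00 Cr = 1,034.98 Cr
Long-Term Care Levy: 0.6% × 5,690.00 Cr = 34.14 Cr
Total withheld: 1,034.98 Cr + 34.14 Cr = 1,069.12 Cr
Net pay: 5,690.00 Cr − 1,069.12 Cr = 4,620.88 Cr

4,620.88 Cr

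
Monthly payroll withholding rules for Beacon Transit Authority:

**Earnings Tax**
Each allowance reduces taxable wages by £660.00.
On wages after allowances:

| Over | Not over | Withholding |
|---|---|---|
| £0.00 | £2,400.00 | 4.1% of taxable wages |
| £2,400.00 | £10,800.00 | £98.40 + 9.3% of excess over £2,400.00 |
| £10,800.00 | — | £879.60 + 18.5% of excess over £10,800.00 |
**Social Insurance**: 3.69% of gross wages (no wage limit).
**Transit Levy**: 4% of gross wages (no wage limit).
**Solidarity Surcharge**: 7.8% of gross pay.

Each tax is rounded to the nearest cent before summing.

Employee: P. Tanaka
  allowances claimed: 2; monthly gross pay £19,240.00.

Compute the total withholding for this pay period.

Earnings Tax: taxable = £19,240.00 − 2×£660.00 = £17,920.00
  £879.60 + 18.5% × (£17,920.00 − £10,800.00) = £879.60 + 18.5% × £7,120.00 = £2,196.80
Social Insurance: 3.69% × £19,240.00 = £709.96
Transit Levy: 4% × £19,240.00 = £769.60
Solidarity Surcharge: 7.8% × £19,240.00 = £1,500.72
Total: £2,196.80 + £709.96 + £769.60 + £1,500.72 = £5,177.08

£5,177.08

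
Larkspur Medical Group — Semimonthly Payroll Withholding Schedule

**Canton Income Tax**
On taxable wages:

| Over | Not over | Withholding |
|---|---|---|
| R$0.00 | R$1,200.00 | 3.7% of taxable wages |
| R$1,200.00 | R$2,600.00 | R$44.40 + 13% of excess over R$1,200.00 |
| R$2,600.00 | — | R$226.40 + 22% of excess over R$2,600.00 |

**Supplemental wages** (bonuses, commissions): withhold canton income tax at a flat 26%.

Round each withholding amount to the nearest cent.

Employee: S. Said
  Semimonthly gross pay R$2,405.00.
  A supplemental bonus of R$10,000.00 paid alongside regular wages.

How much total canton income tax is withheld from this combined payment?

Canton Income Tax: taxable = R$2,405.00
  R$44.40 + 13% × (R$2,405.00 − R$1,200.00) = R$44.40 + 13% × R$1,205.00 = R$201.05
Supplemental (26% flat on bonus): 26% × R$10,000.00 = R$2,600.00
Total canton income tax: R$201.05 + R$2,600.00 = R$2,801.05

R$2,801.05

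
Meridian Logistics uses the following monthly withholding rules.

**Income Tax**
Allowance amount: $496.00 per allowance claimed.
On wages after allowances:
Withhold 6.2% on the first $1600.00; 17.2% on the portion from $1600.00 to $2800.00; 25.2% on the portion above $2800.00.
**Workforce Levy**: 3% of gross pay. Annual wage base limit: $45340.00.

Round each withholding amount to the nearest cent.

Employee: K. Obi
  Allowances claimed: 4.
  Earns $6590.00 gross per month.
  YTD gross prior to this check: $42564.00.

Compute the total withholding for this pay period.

$843.99

Income Tax: taxable = $6590.00 − 4×$496.00 = $4606.00
  $305.60 + 25.2% × ($4606.00 − $2800.00) = $305.60 + 25.2% × $1806.00 = $760.71
Workforce Levy: cap $45340.00 − YTD $42564.00 = $2776.00 subject; 3% × $2776.00 = $83.28
Total: $760.71 + $83.28 = $843.99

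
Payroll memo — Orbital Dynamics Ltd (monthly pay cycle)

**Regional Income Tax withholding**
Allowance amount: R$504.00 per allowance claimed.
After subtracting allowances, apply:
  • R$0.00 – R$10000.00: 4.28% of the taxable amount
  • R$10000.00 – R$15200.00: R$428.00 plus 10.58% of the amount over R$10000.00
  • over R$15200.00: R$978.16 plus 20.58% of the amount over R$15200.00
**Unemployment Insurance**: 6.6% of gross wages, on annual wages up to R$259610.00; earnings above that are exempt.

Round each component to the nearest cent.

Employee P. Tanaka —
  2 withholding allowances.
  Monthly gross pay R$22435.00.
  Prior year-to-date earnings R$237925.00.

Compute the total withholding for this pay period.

R$3690.89

Regional Income Tax: taxable = R$22435.00 − 2×R$504.00 = R$21427.00
  R$978.16 + 20.58% × (R$21427.00 − R$15200.00) = R$978.16 + 20.58% × R$6227.00 = R$2259.68
Unemployment Insurance: cap R$259610.00 − YTD R$237925.00 = R$21685.00 subject; 6.6% × R$21685.00 = R$1431.21
Total: R$2259.68 + R$1431.21 = R$3690.89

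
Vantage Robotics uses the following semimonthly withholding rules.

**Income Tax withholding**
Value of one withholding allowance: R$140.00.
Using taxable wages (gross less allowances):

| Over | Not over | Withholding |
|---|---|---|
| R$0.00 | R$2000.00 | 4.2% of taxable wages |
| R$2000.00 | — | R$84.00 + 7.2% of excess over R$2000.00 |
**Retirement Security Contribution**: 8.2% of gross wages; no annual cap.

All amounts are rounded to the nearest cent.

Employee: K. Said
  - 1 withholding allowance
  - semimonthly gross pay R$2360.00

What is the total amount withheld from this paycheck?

Income Tax: taxable = R$2360.00 − 1×R$140.00 = R$2220.00
  R$84.00 + 7.2% × (R$2220.00 − R$2000.00) = R$84.00 + 7.2% × R$220.00 = R$99.84
Retirement Security Contribution: 8.2% × R$2360.00 = R$193.52
Total: R$99.84 + R$193.52 = R$293.36

R$293.36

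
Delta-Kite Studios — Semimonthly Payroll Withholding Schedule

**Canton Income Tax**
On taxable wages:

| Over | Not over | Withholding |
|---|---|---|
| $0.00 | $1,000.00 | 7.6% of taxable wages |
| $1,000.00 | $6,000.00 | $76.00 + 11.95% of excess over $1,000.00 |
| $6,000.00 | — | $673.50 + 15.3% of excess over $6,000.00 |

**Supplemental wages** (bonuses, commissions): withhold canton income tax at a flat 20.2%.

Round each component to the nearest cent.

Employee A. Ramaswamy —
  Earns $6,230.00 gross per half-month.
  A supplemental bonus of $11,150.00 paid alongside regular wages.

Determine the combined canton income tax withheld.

$2,960.99

Canton Income Tax: taxable = $6,230.00
  $673.50 + 15.3% × ($6,230.00 − $6,000.00) = $673.50 + 15.3% × $230.00 = $708.69
Supplemental (20.2% flat on bonus): 20.2% × $11,150.00 = $2,252.30
Total canton income tax: $708.69 + $2,252.30 = $2,960.99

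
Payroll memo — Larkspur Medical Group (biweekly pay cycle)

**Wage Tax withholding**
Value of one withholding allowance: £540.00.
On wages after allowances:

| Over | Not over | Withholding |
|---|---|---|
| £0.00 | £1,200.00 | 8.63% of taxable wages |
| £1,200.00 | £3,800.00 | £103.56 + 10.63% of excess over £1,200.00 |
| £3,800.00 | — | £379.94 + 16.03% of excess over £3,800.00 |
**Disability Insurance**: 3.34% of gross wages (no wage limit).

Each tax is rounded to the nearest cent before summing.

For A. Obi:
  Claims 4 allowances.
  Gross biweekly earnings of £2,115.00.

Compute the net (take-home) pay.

£2,044.36

Wage Tax: taxable = £2,115.00 − 4×£540.00 = £-45.00
  Taxable ≤ 0 → £0.00
Disability Insurance: 3.34% × £2,115.00 = £70.64
Total withheld: £0.00 + £70.64 = £70.64
Net pay: £2,115.00 − £70.64 = £2,044.36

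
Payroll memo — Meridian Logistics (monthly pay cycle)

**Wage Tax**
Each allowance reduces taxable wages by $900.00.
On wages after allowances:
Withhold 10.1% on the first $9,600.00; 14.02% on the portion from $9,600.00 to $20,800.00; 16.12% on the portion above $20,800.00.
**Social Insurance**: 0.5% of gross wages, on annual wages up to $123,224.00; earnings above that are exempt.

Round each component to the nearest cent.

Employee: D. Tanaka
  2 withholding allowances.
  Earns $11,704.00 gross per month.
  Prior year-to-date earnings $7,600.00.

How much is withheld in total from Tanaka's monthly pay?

$1,070.74

Wage Tax: taxable = $11,704.00 − 2×$900.00 = $9,904.00
  $969.60 + 14.02% × ($9,904.00 − $9,600.00) = $969.60 + 14.02% × $304.00 = $1,012.22
Social Insurance: 0.5% × $11,704.00 = $58.52
Total: $1,012.22 + $58.52 = $1,070.74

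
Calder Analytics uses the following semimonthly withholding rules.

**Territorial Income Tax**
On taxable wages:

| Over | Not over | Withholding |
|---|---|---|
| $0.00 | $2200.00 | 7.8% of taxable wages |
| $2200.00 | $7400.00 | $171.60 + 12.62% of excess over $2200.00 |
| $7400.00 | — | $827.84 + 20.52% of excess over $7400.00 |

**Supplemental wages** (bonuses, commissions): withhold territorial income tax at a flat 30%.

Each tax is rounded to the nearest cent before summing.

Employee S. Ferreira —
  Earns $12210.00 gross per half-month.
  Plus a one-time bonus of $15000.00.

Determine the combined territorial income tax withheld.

$6314.85

Territorial Income Tax: taxable = $12210.00
  $827.84 + 20.52% × ($12210.00 − $7400.00) = $827.84 + 20.52% × $4810.00 = $1814.85
Supplemental (30% flat on bonus): 30% × $15000.00 = $4500.00
Total territorial income tax: $1814.85 + $4500.00 = $6314.85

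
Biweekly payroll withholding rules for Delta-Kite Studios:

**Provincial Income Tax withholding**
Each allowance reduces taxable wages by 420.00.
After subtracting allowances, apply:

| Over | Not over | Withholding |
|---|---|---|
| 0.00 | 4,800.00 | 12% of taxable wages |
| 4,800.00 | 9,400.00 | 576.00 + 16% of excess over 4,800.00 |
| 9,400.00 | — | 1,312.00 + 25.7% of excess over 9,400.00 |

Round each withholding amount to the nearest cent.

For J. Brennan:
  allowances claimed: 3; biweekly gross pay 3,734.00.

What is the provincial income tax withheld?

296.88

Provincial Income Tax: taxable = 3,734.00 − 3×420.00 = 2,474.00
  12% × 2,474.00 = 296.88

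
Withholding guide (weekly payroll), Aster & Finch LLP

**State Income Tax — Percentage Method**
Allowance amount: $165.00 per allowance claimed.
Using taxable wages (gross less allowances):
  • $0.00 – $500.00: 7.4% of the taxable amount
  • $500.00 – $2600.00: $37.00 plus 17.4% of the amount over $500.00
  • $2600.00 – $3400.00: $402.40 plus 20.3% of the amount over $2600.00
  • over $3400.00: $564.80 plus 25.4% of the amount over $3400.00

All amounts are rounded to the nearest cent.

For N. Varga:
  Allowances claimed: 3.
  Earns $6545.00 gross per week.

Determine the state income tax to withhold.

$1237.90

State Income Tax: taxable = $6545.00 − 3×$165.00 = $6050.00
  $564.80 + 25.4% × ($6050.00 − $3400.00) = $564.80 + 25.4% × $2650.00 = $1237.90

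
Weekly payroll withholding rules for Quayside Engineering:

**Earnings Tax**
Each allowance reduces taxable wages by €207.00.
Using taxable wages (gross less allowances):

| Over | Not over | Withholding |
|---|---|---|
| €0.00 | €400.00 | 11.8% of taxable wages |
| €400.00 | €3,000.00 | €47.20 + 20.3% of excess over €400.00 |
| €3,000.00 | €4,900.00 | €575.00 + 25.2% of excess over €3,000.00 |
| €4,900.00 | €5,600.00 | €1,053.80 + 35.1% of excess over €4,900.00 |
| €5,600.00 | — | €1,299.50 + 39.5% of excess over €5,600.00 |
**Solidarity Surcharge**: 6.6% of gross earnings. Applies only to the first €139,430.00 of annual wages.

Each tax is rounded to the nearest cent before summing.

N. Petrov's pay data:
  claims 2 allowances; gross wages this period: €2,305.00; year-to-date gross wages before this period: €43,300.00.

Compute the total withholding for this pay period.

Earnings Tax: taxable = €2,305.00 − 2×€207.00 = €1,891.00
  €47.20 + 20.3% × (€1,891.00 − €400.00) = €47.20 + 20.3% × €1,491.00 = €349.87
Solidarity Surcharge: 6.6% × €2,305.00 = €152.13
Total: €349.87 + €152.13 = €502.00

€502.00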